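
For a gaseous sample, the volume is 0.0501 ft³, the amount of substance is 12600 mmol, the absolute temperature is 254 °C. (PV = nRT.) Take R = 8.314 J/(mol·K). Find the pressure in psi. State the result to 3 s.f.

5650 psi

P is given directly by: P = nRT/V.
V = 0.0501 ft³ = 0.001419 m³; n = 12600 mmol = 12.60 mol; T = 254 °C = 527.1 K; R = 8.314 J/(mol·K).
P = 3.893×10^7 Pa
3.893×10^7 Pa × (1 psi / 6895 Pa) = 5646 psi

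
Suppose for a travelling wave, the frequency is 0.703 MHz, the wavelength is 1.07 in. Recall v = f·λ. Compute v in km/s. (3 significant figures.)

19.1 km/s

v is given directly by: v = fλ.
f = 0.703 MHz = 7.030×10^5 Hz; λ = 1.07 in = 0.02718 m.
v = 19106 m/s
19106 m/s × (1 km/s / 1000 m/s) = 19.11 km/s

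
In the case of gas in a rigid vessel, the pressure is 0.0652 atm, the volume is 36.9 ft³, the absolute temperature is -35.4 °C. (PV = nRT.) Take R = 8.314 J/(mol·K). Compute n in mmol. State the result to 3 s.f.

Rearranging: n = PV/(RT).
P = 0.0652 atm = 6606 Pa; V = 36.9 ft³ = 1.045 m³; T = -35.4 °C = 237.7 K; R = 8.314 J/(mol·K).
n = 3.492 mol
3.492 mol × (1 mmol / 0.001000 mol) = 3492 mmol

3490 mmol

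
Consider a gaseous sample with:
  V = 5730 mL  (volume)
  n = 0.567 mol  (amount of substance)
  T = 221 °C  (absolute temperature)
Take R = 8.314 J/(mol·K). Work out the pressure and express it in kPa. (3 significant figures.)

Directly: P = nRT/V.
V = 5730 mL = 0.005730 m³; n = 0.567 mol; T = 221 °C = 494.1 K; R = 8.314 J/(mol·K).
P = 4.065×10^5 Pa
4.065×10^5 Pa × (1 kPa / 1000 Pa) = 406.5 kPa

407 kPa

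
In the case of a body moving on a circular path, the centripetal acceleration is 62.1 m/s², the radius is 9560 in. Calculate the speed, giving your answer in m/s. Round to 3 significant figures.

123 m/s

Rearranging: v = √(a·r).
a = 62.1 m/s²; r = 9560 in = 242.8 m.
v = 122.8 m/s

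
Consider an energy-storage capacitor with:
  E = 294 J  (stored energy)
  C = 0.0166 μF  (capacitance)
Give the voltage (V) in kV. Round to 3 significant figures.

188 kV

Rearranging: V = √(2E/C).
E = 294 J; C = 0.0166 μF = 1.660×10^-8 F.
V = 1.882×10^5 V
1.882×10^5 V × (1 kV / 1000 V) = 188.2 kV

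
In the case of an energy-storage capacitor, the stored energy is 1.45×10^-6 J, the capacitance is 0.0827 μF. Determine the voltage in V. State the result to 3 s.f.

Rearranging E = ½C·V² for V: V = √(2E/C).
E = 1.45×10^-6 J; C = 0.0827 μF = 8.270×10^-8 F.
V = 5.922 V

5.92 V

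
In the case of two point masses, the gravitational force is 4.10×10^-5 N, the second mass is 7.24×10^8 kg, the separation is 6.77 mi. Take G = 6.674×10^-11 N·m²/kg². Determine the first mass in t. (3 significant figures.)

101 t

From Newton's law of gravitation: m₁ = F·r²/(G·m₂).
F = 4.10×10^-5 N; m₂ = 7.24×10^8 kg; r = 6.77 mi = 10895 m; G = 6.674×10^-11 N·m²/kg².
m₁ = 1.007×10^5 kg
1.007×10^5 kg × (1 t / 1000 kg) = 100.7 t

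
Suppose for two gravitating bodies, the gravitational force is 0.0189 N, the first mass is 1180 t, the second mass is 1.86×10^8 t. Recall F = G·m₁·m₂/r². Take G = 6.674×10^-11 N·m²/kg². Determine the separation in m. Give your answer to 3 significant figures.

Solving F = G·m₁·m₂/r² for r: r = √(G·m₁m₂/F).
F = 0.0189 N; m₁ = 1180 t = 1.180×10^6 kg; m₂ = 1.86×10^8 t = 1.860×10^11 kg; G = 6.674×10^-11 N·m²/kg².
r = 27839 m

27800 m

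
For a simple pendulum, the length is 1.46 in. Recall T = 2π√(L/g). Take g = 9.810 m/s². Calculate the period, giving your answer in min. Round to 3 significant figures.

Directly: T = 2π√(L/g).
L = 1.46 in = 0.03708 m; g = 9.810 m/s².
T = 0.3863 s
0.3863 s × (1 min / 60.00 s) = 0.006439 min

0.00644 min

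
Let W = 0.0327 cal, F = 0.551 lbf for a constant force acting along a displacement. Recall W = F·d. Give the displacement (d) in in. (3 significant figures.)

Solving W = F·d for d: d = W/F.
W = 0.0327 cal = 0.1368 J; F = 0.551 lbf = 2.451 N.
d = 0.05582 m
0.05582 m × (1 in / 0.02540 m) = 2.198 in

2.20 in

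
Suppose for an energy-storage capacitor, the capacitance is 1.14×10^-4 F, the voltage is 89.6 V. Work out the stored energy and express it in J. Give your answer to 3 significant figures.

Directly: E = ½CV².
C = 1.14×10^-4 F; V = 89.6 V.
E = 0.4576 J

0.458 J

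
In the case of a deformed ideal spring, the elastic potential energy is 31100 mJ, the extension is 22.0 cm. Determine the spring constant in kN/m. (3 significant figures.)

Solving U = ½k·x² for k: k = 2U/x².
U = 31100 mJ = 31.10 J; x = 22.0 cm = 0.2200 m.
k = 1285 N/m
1285 N/m × (1 kN/m / 1000 N/m) = 1.285 kN/m

1.29 kN/m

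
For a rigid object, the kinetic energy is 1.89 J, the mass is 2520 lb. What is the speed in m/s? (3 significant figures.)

Rearranging KE = ½mv² for v: v = √(2·KE/m).
KE = 1.89 J; m = 2520 lb = 1143 kg.
v = 0.05751 m/s

0.0575 m/s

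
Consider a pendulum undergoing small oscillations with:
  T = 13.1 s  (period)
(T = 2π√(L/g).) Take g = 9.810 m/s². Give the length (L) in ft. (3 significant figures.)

140 ft

Rearranging: L = g·(T/2π)².
T = 13.1 s; g = 9.810 m/s².
L = 42.64 m
42.64 m × (1 ft / 0.3048 m) = 139.9 ft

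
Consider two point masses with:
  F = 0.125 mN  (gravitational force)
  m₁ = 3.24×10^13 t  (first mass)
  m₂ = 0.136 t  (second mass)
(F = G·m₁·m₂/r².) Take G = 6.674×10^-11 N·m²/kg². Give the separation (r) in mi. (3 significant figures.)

From Newton's law of gravitation: r = √(G·m₁m₂/F).
F = 0.125 mN = 1.250×10^-4 N; m₁ = 3.24×10^13 t = 3.240×10^16 kg; m₂ = 0.136 t = 136.0 kg; G = 6.674×10^-11 N·m²/kg².
r = 1.534×10^6 m
1.534×10^6 m × (1 mi / 1609 m) = 953.1 mi

953 mi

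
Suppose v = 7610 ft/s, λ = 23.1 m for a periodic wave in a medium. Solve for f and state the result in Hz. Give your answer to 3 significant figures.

100 Hz

Solving v = f·λ for f: f = v/λ.
v = 7610 ft/s = 2320 m/s; λ = 23.1 m.
f = 100.4 Hz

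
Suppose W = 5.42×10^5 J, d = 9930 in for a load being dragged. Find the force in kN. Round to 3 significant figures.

Rearranging W = F·d for F: F = W/d.
W = 5.42×10^5 J; d = 9930 in = 252.2 m.
F = 2149 N  (the unit combination reduces to kg·m/s² = N)
2149 N × (1 kN / 1000 N) = 2.149 kN

2.15 kN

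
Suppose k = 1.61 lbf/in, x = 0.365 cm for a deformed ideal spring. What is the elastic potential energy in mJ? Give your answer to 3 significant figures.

1.88 mJ

Directly: U = ½kx².
k = 1.61 lbf/in = 282.0 N/m; x = 0.365 cm = 0.003650 m.
U = 0.001878 J
0.001878 J × (1 mJ / 0.001000 J) = 1.878 mJ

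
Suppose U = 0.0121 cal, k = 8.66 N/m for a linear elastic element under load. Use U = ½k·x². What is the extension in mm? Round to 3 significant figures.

Rearranging U = ½k·x² for x: x = √(2U/k).
U = 0.0121 cal = 0.05063 J; k = 8.66 N/m.
x = 0.1081 m
0.1081 m × (1 mm / 0.001000 m) = 108.1 mm

108 mm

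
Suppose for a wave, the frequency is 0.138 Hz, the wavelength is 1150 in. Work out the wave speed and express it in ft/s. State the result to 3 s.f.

v is given directly by: v = fλ.
f = 0.138 Hz; λ = 1150 in = 29.21 m.
v = 4.031 m/s
4.031 m/s × (1 ft/s / 0.3048 m/s) = 13.22 ft/s

13.2 ft/s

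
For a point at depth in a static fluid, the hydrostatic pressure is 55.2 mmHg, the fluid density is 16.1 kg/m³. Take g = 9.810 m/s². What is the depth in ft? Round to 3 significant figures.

Solving P = ρ·g·h for h: h = P/(ρ·g).
P = 55.2 mmHg = 7359 Pa; ρ = 16.1 kg/m³; g = 9.810 m/s².
h = 46.60 m
46.60 m × (1 ft / 0.3048 m) = 152.9 ft

153 ft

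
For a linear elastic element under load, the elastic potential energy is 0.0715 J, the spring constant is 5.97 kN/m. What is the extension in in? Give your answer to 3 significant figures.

0.193 in

Solving U = ½k·x² for x: x = √(2U/k).
U = 0.0715 J; k = 5.97 kN/m = 5970 N/m.
x = 0.004894 m
0.004894 m × (1 in / 0.02540 m) = 0.1927 in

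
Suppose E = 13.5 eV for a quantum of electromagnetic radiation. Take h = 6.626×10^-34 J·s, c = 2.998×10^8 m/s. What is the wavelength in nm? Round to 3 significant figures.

91.8 nm

Solving E = h·c/λ for λ: λ = hc/E.
E = 13.5 eV = 2.163×10^-18 J; h = 6.626×10^-34 J·s; c = 2.998×10^8 m/s.
λ = 9.184×10^-8 m
9.184×10^-8 m × (1 nm / 1.000×10^-9 m) = 91.84 nm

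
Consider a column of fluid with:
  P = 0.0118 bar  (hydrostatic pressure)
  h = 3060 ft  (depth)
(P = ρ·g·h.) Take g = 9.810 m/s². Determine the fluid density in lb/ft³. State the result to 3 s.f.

0.00805 lb/ft³

Rearranging P = ρ·g·h for ρ: ρ = P/(g·h).
P = 0.0118 bar = 1180 Pa; h = 3060 ft = 932.7 m; g = 9.810 m/s².
ρ = 0.1290 kg/m³
0.1290 kg/m³ × (1 lb/ft³ / 16.02 kg/m³) = 0.008051 lb/ft³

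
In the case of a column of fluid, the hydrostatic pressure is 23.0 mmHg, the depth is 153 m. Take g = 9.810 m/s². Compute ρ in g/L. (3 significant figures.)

Rearranging: ρ = P/(g·h).
P = 23.0 mmHg = 3066 Pa; h = 153 m; g = 9.810 m/s².
ρ = 2.043 kg/m³
Since 1 g/L = 1 kg/m³, 2.043 g/L.

2.04 g/L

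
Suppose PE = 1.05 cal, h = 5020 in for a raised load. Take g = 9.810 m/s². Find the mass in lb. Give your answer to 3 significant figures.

0.00774 lb

Rearranging: m = PE/(g·h).
PE = 1.05 cal = 4.393 J; h = 5020 in = 127.5 m; g = 9.810 m/s².
m = 0.003512 kg
0.003512 kg × (1 lb / 0.4536 kg) = 0.007743 lb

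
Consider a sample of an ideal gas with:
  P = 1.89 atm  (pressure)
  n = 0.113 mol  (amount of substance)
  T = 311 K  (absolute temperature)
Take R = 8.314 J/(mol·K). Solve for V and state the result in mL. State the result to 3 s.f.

1530 mL

From the ideal-gas law: V = nRT/P.
P = 1.89 atm = 1.915×10^5 Pa; n = 0.113 mol; T = 311 K; R = 8.314 J/(mol·K).
V = 0.001526 m³
0.001526 m³ × (1 mL / 1.000×10^-6 m³) = 1526 mL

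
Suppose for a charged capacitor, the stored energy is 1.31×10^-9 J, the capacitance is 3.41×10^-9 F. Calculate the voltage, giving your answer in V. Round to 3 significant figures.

Solving E = ½C·V² for V: V = √(2E/C).
E = 1.31×10^-9 J; C = 3.41×10^-9 F.
V = 0.8765 V  (the unit combination reduces to kg·m²/(A·s³) = V)

0.877 V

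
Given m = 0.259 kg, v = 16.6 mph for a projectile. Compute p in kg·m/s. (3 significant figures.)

1.92 kg·m/s

Directly: p = mv.
m = 0.259 kg; v = 16.6 mph = 7.421 m/s.
p = 1.922 kg·m/s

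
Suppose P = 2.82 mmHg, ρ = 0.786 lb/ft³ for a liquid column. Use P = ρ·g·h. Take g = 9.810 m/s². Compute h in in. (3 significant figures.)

Rearranging P = ρ·g·h for h: h = P/(ρ·g).
P = 2.82 mmHg = 376.0 Pa; ρ = 0.786 lb/ft³ = 12.59 kg/m³; g = 9.810 m/s².
h = 3.044 m
3.044 m × (1 in / 0.02540 m) = 119.8 in

120 in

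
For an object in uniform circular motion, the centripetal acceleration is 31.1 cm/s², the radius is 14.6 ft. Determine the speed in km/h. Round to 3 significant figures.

Rearranging a = v²/r for v: v = √(a·r).
a = 31.1 cm/s² = 0.3110 m/s²; r = 14.6 ft = 4.450 m.
v = 1.176 m/s
1.176 m/s × (1 km/h / 0.2778 m/s) = 4.235 km/h

4.24 km/h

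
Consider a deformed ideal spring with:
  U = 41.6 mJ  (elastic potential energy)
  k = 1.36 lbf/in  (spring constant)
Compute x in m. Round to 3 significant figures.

0.0187 m

Rearranging: x = √(2U/k).
U = 41.6 mJ = 0.04160 J; k = 1.36 lbf/in = 238.2 N/m.
x = 0.01869 m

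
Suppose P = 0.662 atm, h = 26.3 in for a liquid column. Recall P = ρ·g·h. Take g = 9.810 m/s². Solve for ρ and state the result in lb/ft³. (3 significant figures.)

639 lb/ft³

Solving P = ρ·g·h for ρ: ρ = P/(g·h).
P = 0.662 atm = 67077 Pa; h = 26.3 in = 0.6680 m; g = 9.810 m/s².
ρ = 10236 kg/m³
10236 kg/m³ × (1 lb/ft³ / 16.02 kg/m³) = 639.0 lb/ft³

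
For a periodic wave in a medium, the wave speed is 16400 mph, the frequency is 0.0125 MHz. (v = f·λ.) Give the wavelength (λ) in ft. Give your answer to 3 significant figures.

1.92 ft

Solving v = f·λ for λ: λ = v/f.
v = 16400 mph = 7331 m/s; f = 0.0125 MHz = 12500 Hz.
λ = 0.5865 m
0.5865 m × (1 ft / 0.3048 m) = 1.924 ft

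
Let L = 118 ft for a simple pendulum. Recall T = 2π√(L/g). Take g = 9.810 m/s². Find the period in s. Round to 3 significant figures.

12.0 s

Directly: T = 2π√(L/g).
L = 118 ft = 35.97 m; g = 9.810 m/s².
T = 12.03 s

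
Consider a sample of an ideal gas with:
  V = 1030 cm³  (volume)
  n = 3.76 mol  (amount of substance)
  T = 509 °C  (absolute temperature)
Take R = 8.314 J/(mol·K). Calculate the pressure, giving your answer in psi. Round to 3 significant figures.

From the ideal-gas law: P = nRT/V.
V = 1030 cm³ = 0.001030 m³; n = 3.76 mol; T = 509 °C = 782.1 K; R = 8.314 J/(mol·K).
P = 2.374×10^7 Pa  (the unit combination reduces to kg/(m·s²) = Pa)
2.374×10^7 Pa × (1 psi / 6895 Pa) = 3443 psi

3440 psi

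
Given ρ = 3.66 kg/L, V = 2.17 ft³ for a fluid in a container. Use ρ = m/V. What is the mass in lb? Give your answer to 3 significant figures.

496 lb

Rearranging: m = ρV.
ρ = 3.66 kg/L = 3660 kg/m³; V = 2.17 ft³ = 0.06145 m³.
m = 224.9 kg
224.9 kg × (1 lb / 0.4536 kg) = 495.8 lb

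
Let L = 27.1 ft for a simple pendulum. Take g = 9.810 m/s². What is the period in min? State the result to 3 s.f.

Directly: T = 2π√(L/g).
L = 27.1 ft = 8.260 m; g = 9.810 m/s².
T = 5.766 s
5.766 s × (1 min / 60.00 s) = 0.09609 min

0.0961 min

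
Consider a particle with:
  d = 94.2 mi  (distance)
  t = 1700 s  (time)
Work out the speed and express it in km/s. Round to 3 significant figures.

0.0892 km/s

Directly: v = d/t.
d = 94.2 mi = 1.516×10^5 m; t = 1700 s.
v = 89.18 m/s
89.18 m/s × (1 km/s / 1000 m/s) = 0.08918 km/s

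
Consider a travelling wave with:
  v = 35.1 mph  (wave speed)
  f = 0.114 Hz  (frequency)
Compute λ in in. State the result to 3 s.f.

Solving v = f·λ for λ: λ = v/f.
v = 35.1 mph = 15.69 m/s; f = 0.114 Hz.
λ = 137.6 m
137.6 m × (1 in / 0.02540 m) = 5419 in

5420 in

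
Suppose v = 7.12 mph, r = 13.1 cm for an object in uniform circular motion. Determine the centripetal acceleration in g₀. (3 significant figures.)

7.89 g₀

a is given directly by: a = v²/r.
v = 7.12 mph = 3.183 m/s; r = 13.1 cm = 0.1310 m.
a = 77.34 m/s²
77.34 m/s² × (1 g₀ / 9.807 m/s²) = 7.886 g₀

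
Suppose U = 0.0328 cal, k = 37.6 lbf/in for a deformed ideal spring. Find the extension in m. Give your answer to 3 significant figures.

Solving U = ½k·x² for x: x = √(2U/k).
U = 0.0328 cal = 0.1372 J; k = 37.6 lbf/in = 6585 N/m.
x = 0.006456 m

0.00646 m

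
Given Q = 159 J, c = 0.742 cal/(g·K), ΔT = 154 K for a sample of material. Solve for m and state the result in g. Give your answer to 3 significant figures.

0.333 g

Solving Q = m·c·ΔT for m: m = Q/(c·ΔT).
Q = 159 J; c = 0.742 cal/(g·K) = 3105 J/(kg·K); ΔT = 154 K.
m = 3.326×10^-4 kg
3.326×10^-4 kg × (1 g / 0.001000 kg) = 0.3326 g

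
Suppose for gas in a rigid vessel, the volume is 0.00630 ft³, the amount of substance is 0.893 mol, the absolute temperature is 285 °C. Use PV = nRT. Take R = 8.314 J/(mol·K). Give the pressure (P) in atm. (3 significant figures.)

229 atm

From the ideal-gas law: P = nRT/V.
V = 0.00630 ft³ = 1.784×10^-4 m³; n = 0.893 mol; T = 285 °C = 558.1 K; R = 8.314 J/(mol·K).
P = 2.323×10^7 Pa  (the unit combination reduces to kg/(m·s²) = Pa)
2.323×10^7 Pa × (1 atm / 1.013×10^5 Pa) = 229.3 atm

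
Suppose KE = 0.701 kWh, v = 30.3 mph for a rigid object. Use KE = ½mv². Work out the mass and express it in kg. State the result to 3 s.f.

27500 kg

Rearranging: m = 2·KE/v².
KE = 0.701 kWh = 2.524×10^6 J; v = 30.3 mph = 13.55 m/s.
m = 27509 kg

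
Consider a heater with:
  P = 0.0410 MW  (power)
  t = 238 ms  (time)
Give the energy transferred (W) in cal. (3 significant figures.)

Rearranging: W = P·t.
P = 0.0410 MW = 41000 W; t = 238 ms = 0.2380 s.
W = 9758 J  (the unit combination reduces to kg·m²/s² = J)
9758 J × (1 cal / 4.184 J) = 2332 cal

2330 cal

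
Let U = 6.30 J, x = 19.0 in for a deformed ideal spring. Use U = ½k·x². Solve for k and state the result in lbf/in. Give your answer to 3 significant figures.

Rearranging: k = 2U/x².
U = 6.30 J; x = 19.0 in = 0.4826 m.
k = 54.10 N/m
54.10 N/m × (1 lbf/in / 175.1 N/m) = 0.3089 lbf/in

0.309 lbf/in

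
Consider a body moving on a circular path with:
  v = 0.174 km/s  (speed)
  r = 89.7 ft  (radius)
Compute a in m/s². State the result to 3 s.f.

Directly: a = v²/r.
v = 0.174 km/s = 174.0 m/s; r = 89.7 ft = 27.34 m.
a = 1107 m/s²

1110 m/s²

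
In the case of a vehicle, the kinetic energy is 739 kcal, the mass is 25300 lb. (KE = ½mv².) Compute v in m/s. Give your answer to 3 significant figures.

Rearranging KE = ½mv² for v: v = √(2·KE/m).
KE = 739 kcal = 3.092×10^6 J; m = 25300 lb = 11476 kg.
v = 23.21 m/s

23.2 m/s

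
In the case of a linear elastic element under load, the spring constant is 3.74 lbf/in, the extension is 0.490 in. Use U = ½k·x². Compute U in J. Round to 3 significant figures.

0.0507 J

U is given directly by: U = ½kx².
k = 3.74 lbf/in = 655.0 N/m; x = 0.490 in = 0.01245 m.
U = 0.05073 J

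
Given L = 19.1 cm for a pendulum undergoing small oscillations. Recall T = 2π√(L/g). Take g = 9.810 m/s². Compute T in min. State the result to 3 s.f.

0.0146 min

T is given directly by: T = 2π√(L/g).
L = 19.1 cm = 0.1910 m; g = 9.810 m/s².
T = 0.8767 s
0.8767 s × (1 min / 60.00 s) = 0.01461 min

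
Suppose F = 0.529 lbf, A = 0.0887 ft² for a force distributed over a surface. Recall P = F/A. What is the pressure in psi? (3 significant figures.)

Directly: P = F/A.
F = 0.529 lbf = 2.353 N; A = 0.0887 ft² = 0.008240 m².
P = 285.6 Pa  (the unit combination reduces to kg/(m·s²) = Pa)
285.6 Pa × (1 psi / 6895 Pa) = 0.04142 psi

0.0414 psi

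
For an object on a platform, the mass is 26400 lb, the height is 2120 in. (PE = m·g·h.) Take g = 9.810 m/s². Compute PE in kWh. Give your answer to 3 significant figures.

1.76 kWh

Directly: PE = mgh.
m = 26400 lb = 11975 kg; h = 2120 in = 53.85 m; g = 9.810 m/s².
PE = 6.326×10^6 J  (the unit combination reduces to kg·m²/s² = J)
6.326×10^6 J × (1 kWh / 3.600×10^6 J) = 1.757 kWh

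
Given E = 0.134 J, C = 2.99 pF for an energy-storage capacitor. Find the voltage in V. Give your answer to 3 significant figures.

Rearranging: V = √(2E/C).
E = 0.134 J; C = 2.99 pF = 2.990×10^-12 F.
V = 2.994×10^5 V

2.99×10^5 V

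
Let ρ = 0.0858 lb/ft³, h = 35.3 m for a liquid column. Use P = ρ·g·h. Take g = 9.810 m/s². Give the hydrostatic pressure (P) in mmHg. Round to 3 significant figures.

3.57 mmHg

Directly: P = ρgh.
ρ = 0.0858 lb/ft³ = 1.374 kg/m³; h = 35.3 m; g = 9.810 m/s².
P = 475.9 Pa  (the unit combination reduces to kg/(m·s²) = Pa)
475.9 Pa × (1 mmHg / 133.3 Pa) = 3.570 mmHg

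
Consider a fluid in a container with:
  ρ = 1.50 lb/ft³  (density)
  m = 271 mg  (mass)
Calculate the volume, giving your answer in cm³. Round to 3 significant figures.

Solving ρ = m/V for V: V = m/ρ.
ρ = 1.50 lb/ft³ = 24.03 kg/m³; m = 271 mg = 2.710×10^-4 kg.
V = 1.128×10^-5 m³
1.128×10^-5 m³ × (1 cm³ / 1.000×10^-6 m³) = 11.28 cm³

11.3 cm³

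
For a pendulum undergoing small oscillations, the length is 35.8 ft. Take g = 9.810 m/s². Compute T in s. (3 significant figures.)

T is given directly by: T = 2π√(L/g).
L = 35.8 ft = 10.91 m; g = 9.810 m/s².
T = 6.627 s

6.63 s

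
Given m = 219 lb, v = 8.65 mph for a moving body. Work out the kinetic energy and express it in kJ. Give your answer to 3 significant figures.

0.743 kJ

Directly: KE = ½mv².
m = 219 lb = 99.34 kg; v = 8.65 mph = 3.867 m/s.
KE = 742.7 J
742.7 J × (1 kJ / 1000 J) = 0.7427 kJ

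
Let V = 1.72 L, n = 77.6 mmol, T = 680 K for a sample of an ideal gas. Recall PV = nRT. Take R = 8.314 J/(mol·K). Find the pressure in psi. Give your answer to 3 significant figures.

From the ideal-gas law: P = nRT/V.
V = 1.72 L = 0.001720 m³; n = 77.6 mmol = 0.07760 mol; T = 680 K; R = 8.314 J/(mol·K).
P = 2.551×10^5 Pa
2.551×10^5 Pa × (1 psi / 6895 Pa) = 36.99 psi

37.0 psi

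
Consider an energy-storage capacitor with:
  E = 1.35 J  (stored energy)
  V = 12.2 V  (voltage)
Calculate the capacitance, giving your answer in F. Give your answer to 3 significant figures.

Rearranging E = ½C·V² for C: C = 2E/V².
E = 1.35 J; V = 12.2 V.
C = 0.01814 F

0.0181 F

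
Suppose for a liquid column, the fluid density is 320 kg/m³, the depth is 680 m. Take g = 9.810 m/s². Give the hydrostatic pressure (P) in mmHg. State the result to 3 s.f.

16000 mmHg

P is given directly by: P = ρgh.
ρ = 320 kg/m³; h = 680 m; g = 9.810 m/s².
P = 2.135×10^6 Pa
2.135×10^6 Pa × (1 mmHg / 133.3 Pa) = 16011 mmHg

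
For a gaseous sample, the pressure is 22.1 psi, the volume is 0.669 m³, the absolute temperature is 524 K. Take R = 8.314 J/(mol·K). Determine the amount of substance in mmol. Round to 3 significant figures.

23400 mmol

From the ideal-gas law: n = PV/(RT).
P = 22.1 psi = 1.524×10^5 Pa; V = 0.669 m³; T = 524 K; R = 8.314 J/(mol·K).
n = 23.40 mol
23.40 mol × (1 mmol / 0.001000 mol) = 23399 mmol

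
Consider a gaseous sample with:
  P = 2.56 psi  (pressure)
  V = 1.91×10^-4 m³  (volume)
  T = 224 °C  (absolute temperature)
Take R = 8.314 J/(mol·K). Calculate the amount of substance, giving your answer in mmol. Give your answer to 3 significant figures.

0.816 mmol

Rearranging PV = nRT for n: n = PV/(RT).
P = 2.56 psi = 17651 Pa; V = 1.91×10^-4 m³; T = 224 °C = 497.1 K; R = 8.314 J/(mol·K).
n = 8.156×10^-4 mol
8.156×10^-4 mol × (1 mmol / 0.001000 mol) = 0.8156 mmol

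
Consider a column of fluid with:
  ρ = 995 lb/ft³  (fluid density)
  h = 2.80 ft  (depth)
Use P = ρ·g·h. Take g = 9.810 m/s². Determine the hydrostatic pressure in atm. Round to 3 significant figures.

1.32 atm

Directly: P = ρgh.
ρ = 995 lb/ft³ = 15938 kg/m³; h = 2.80 ft = 0.8534 m; g = 9.810 m/s².
P = 1.334×10^5 Pa
1.334×10^5 Pa × (1 atm / 1.013×10^5 Pa) = 1.317 atm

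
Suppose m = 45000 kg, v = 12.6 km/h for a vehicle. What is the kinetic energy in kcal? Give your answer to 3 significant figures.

KE is given directly by: KE = ½mv².
m = 45000 kg; v = 12.6 km/h = 3.500 m/s.
KE = 2.756×10^5 J
2.756×10^5 J × (1 kcal / 4184 J) = 65.88 kcal

65.9 kcal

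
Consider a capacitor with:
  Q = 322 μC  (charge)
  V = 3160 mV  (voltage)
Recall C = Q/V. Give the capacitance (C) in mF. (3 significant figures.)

0.102 mF

C is given directly by: C = Q/V.
Q = 322 μC = 3.220×10^-4 C; V = 3160 mV = 3.160 V.
C = 1.019×10^-4 F
1.019×10^-4 F × (1 mF / 0.001000 F) = 0.1019 mF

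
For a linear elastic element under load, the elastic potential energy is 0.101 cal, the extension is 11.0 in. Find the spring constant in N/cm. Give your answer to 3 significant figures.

Rearranging U = ½k·x² for k: k = 2U/x².
U = 0.101 cal = 0.4226 J; x = 11.0 in = 0.2794 m.
k = 10.83 N/m
10.83 N/m × (1 N/cm / 100.0 N/m) = 0.1083 N/cm

0.108 N/cm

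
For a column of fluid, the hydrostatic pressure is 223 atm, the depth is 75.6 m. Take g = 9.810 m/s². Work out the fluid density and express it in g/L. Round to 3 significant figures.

Rearranging P = ρ·g·h for ρ: ρ = P/(g·h).
P = 223 atm = 2.260×10^7 Pa; h = 75.6 m; g = 9.810 m/s².
ρ = 30467 kg/m³
Since 1 g/L = 1 kg/m³, 30467 g/L.

30500 g/L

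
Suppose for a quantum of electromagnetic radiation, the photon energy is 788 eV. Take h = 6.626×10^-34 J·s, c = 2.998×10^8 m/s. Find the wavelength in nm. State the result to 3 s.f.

Rearranging E = h·c/λ for λ: λ = hc/E.
E = 788 eV = 1.263×10^-16 J; h = 6.626×10^-34 J·s; c = 2.998×10^8 m/s.
λ = 1.573×10^-9 m
1.573×10^-9 m × (1 nm / 1.000×10^-9 m) = 1.573 nm

1.57 nm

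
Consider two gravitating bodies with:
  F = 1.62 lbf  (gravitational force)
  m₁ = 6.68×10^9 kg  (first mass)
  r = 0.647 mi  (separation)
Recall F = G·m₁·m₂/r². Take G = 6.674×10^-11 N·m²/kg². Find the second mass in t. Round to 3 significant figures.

From Newton's law of gravitation: m₂ = F·r²/(G·m₁).
F = 1.62 lbf = 7.206 N; m₁ = 6.68×10^9 kg; r = 0.647 mi = 1041 m; G = 6.674×10^-11 N·m²/kg².
m₂ = 1.752×10^7 kg
1.752×10^7 kg × (1 t / 1000 kg) = 17524 t

17500 t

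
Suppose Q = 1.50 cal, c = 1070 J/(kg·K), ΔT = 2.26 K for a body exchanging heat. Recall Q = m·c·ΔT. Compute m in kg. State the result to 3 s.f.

0.00260 kg

Solving Q = m·c·ΔT for m: m = Q/(c·ΔT).
Q = 1.50 cal = 6.276 J; c = 1070 J/(kg·K); ΔT = 2.26 K.
m = 0.002595 kg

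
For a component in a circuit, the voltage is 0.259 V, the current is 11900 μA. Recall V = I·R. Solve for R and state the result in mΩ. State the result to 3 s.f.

21800 mΩ

From Ohm's law: R = V/I.
V = 0.259 V; I = 11900 μA = 0.01190 A.
R = 21.76 Ω
21.76 Ω × (1 mΩ / 0.001000 Ω) = 21765 mΩ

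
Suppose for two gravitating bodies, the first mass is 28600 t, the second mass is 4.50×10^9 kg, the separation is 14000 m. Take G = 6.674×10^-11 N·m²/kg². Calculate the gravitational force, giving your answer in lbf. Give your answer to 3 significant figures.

Directly: F = Gm₁m₂/r².
m₁ = 28600 t = 2.860×10^7 kg; m₂ = 4.50×10^9 kg; r = 14000 m; G = 6.674×10^-11 N·m²/kg².
F = 0.04382 N
0.04382 N × (1 lbf / 4.448 N) = 0.009852 lbf

0.00985 lbf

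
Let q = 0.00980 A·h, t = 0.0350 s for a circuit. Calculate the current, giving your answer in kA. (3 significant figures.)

1.01 kA

Rearranging: I = q/t.
q = 0.00980 A·h = 35.28 C; t = 0.0350 s.
I = 1008 A
1008 A × (1 kA / 1000 A) = 1.008 kA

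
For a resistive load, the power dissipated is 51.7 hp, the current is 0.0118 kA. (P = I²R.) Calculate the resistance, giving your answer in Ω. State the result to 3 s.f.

Rearranging: R = P/I².
P = 51.7 hp = 38553 W; I = 0.0118 kA = 11.80 A.
R = 276.9 Ω

277 Ω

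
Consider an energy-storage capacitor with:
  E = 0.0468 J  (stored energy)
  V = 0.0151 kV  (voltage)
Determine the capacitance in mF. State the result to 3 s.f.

0.411 mF

Rearranging: C = 2E/V².
E = 0.0468 J; V = 0.0151 kV = 15.10 V.
C = 4.105×10^-4 F
4.105×10^-4 F × (1 mF / 0.001000 F) = 0.4105 mF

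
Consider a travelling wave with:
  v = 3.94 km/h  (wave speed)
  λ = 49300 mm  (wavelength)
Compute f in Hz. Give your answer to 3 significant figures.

0.0222 Hz

Rearranging v = f·λ for f: f = v/λ.
v = 3.94 km/h = 1.094 m/s; λ = 49300 mm = 49.30 m.
f = 0.02220 Hz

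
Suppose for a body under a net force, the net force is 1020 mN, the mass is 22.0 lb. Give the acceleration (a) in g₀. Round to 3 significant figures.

From Newton's second law: a = F/m.
F = 1020 mN = 1.020 N; m = 22.0 lb = 9.979 kg.
a = 0.1022 m/s²
0.1022 m/s² × (1 g₀ / 9.807 m/s²) = 0.01042 g₀

0.0104 g₀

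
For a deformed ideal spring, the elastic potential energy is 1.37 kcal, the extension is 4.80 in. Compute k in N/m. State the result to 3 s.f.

7.71×10^5 N/m

Solving U = ½k·x² for k: k = 2U/x².
U = 1.37 kcal = 5732 J; x = 4.80 in = 0.1219 m.
k = 7.712×10^5 N/m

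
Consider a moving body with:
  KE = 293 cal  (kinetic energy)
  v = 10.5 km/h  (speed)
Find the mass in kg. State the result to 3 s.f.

288 kg

Rearranging KE = ½mv² for m: m = 2·KE/v².
KE = 293 cal = 1226 J; v = 10.5 km/h = 2.917 m/s.
m = 288.2 kg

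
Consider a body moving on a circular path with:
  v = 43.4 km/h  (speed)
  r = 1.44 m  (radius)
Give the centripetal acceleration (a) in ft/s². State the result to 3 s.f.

331 ft/s²

a is given directly by: a = v²/r.
v = 43.4 km/h = 12.06 m/s; r = 1.44 m.
a = 100.9 m/s²
100.9 m/s² × (1 ft/s² / 0.3048 m/s²) = 331.1 ft/s²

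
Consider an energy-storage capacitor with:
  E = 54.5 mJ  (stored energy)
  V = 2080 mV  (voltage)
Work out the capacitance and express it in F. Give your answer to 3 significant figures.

Solving E = ½C·V² for C: C = 2E/V².
E = 54.5 mJ = 0.05450 J; V = 2080 mV = 2.080 V.
C = 0.02519 F

0.0252 F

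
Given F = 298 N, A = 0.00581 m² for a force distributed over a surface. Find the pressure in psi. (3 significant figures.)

7.44 psi

P is given directly by: P = F/A.
F = 298 N; A = 0.00581 m².
P = 51291 Pa  (the unit combination reduces to kg/(m·s²) = Pa)
51291 Pa × (1 psi / 6895 Pa) = 7.439 psi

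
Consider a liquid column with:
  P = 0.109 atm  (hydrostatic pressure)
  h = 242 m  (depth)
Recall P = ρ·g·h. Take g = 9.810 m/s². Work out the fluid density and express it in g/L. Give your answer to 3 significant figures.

4.65 g/L

Rearranging: ρ = P/(g·h).
P = 0.109 atm = 11044 Pa; h = 242 m; g = 9.810 m/s².
ρ = 4.652 kg/m³
Since 1 g/L = 1 kg/m³, 4.652 g/L.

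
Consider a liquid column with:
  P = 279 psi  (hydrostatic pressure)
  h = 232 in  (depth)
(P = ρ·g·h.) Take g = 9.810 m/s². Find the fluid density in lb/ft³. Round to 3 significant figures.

2080 lb/ft³

Rearranging P = ρ·g·h for ρ: ρ = P/(g·h).
P = 279 psi = 1.924×10^6 Pa; h = 232 in = 5.893 m; g = 9.810 m/s².
ρ = 33276 kg/m³
33276 kg/m³ × (1 lb/ft³ / 16.02 kg/m³) = 2077 lb/ft³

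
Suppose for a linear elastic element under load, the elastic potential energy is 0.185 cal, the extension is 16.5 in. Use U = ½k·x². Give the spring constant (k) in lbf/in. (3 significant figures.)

0.0503 lbf/in

Solving U = ½k·x² for k: k = 2U/x².
U = 0.185 cal = 0.7740 J; x = 16.5 in = 0.4191 m.
k = 8.814 N/m
8.814 N/m × (1 lbf/in / 175.1 N/m) = 0.05033 lbf/in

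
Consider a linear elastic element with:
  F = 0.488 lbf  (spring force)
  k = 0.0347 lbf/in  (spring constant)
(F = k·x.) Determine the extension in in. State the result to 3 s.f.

14.1 in

Rearranging F = k·x for x: x = F/k.
F = 0.488 lbf = 2.171 N; k = 0.0347 lbf/in = 6.077 N/m.
x = 0.3572 m
0.3572 m × (1 in / 0.02540 m) = 14.06 in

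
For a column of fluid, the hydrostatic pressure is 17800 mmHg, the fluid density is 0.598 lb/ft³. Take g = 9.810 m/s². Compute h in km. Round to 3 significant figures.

25.3 km

Rearranging P = ρ·g·h for h: h = P/(ρ·g).
P = 17800 mmHg = 2.373×10^6 Pa; ρ = 0.598 lb/ft³ = 9.579 kg/m³; g = 9.810 m/s².
h = 25254 m
25254 m × (1 km / 1000 m) = 25.25 km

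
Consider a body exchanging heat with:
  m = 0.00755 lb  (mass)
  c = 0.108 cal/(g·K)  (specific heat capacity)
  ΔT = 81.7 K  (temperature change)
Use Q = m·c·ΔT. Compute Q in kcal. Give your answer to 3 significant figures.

0.0302 kcal

Q is given directly by: Q = mcΔT.
m = 0.00755 lb = 0.003425 kg; c = 0.108 cal/(g·K) = 451.9 J/(kg·K); ΔT = 81.7 K.
Q = 126.4 J
126.4 J × (1 kcal / 4184 J) = 0.03022 kcal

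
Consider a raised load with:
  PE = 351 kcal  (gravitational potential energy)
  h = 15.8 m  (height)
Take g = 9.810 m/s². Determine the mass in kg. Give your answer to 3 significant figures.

9470 kg

Solving PE = m·g·h for m: m = PE/(g·h).
PE = 351 kcal = 1.469×10^6 J; h = 15.8 m; g = 9.810 m/s².
m = 9475 kg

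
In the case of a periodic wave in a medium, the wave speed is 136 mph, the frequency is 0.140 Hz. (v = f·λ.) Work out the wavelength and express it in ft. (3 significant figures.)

1420 ft

Solving v = f·λ for λ: λ = v/f.
v = 136 mph = 60.80 m/s; f = 0.140 Hz.
λ = 434.3 m
434.3 m × (1 ft / 0.3048 m) = 1425 ft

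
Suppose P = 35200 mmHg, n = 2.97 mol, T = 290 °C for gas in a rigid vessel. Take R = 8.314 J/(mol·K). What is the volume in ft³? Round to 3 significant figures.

From the ideal-gas law: V = nRT/P.
P = 35200 mmHg = 4.693×10^6 Pa; n = 2.97 mol; T = 290 °C = 563.1 K; R = 8.314 J/(mol·K).
V = 0.002963 m³
0.002963 m³ × (1 ft³ / 0.02832 m³) = 0.1046 ft³

0.105 ft³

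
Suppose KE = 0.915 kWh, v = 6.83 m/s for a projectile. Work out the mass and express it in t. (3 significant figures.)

Rearranging: m = 2·KE/v².
KE = 0.915 kWh = 3.294×10^6 J; v = 6.83 m/s.
m = 1.412×10^5 kg
1.412×10^5 kg × (1 t / 1000 kg) = 141.2 t

141 t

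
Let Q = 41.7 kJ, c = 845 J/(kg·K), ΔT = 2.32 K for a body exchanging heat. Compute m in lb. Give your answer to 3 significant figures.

46.9 lb

Rearranging Q = m·c·ΔT for m: m = Q/(c·ΔT).
Q = 41.7 kJ = 41700 J; c = 845 J/(kg·K); ΔT = 2.32 K.
m = 21.27 kg
21.27 kg × (1 lb / 0.4536 kg) = 46.89 lb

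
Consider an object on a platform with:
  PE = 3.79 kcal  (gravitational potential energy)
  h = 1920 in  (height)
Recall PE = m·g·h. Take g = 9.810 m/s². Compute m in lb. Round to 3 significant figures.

73.1 lb

Solving PE = m·g·h for m: m = PE/(g·h).
PE = 3.79 kcal = 15857 J; h = 1920 in = 48.77 m; g = 9.810 m/s².
m = 33.15 kg
33.15 kg × (1 lb / 0.4536 kg) = 73.07 lb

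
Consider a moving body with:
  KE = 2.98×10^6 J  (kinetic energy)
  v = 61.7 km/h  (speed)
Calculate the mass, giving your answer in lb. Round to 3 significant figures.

Solving KE = ½mv² for m: m = 2·KE/v².
KE = 2.98×10^6 J; v = 61.7 km/h = 17.14 m/s.
m = 20290 kg
20290 kg × (1 lb / 0.4536 kg) = 44732 lb

44700 lb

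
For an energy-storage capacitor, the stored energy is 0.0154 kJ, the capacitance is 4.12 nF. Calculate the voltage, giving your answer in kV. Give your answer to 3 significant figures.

86.5 kV

Solving E = ½C·V² for V: V = √(2E/C).
E = 0.0154 kJ = 15.40 J; C = 4.12 nF = 4.120×10^-9 F.
V = 86462 V  (the unit combination reduces to kg·m²/(A·s³) = V)
86462 V × (1 kV / 1000 V) = 86.46 kV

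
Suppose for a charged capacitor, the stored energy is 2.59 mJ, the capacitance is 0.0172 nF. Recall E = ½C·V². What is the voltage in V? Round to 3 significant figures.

Solving E = ½C·V² for V: V = √(2E/C).
E = 2.59 mJ = 0.002590 J; C = 0.0172 nF = 1.720×10^-11 F.
V = 17354 V

17400 V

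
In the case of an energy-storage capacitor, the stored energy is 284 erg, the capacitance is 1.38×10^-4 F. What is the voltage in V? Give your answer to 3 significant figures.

0.642 V

Rearranging E = ½C·V² for V: V = √(2E/C).
E = 284 erg = 2.840×10^-5 J; C = 1.38×10^-4 F.
V = 0.6416 V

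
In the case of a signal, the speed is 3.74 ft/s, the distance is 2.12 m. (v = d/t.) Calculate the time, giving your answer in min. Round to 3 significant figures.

Solving v = d/t for t: t = d/v.
v = 3.74 ft/s = 1.140 m/s; d = 2.12 m.
t = 1.860 s
1.860 s × (1 min / 60.00 s) = 0.03100 min

0.0310 min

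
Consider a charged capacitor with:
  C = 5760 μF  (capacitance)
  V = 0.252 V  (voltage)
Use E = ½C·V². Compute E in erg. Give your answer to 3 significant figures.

1830 erg

Directly: E = ½CV².
C = 5760 μF = 0.005760 F; V = 0.252 V.
E = 1.829×10^-4 J  (the unit combination reduces to kg·m²/s² = J)
1.829×10^-4 J × (1 erg / 1.000×10^-7 J) = 1829 erg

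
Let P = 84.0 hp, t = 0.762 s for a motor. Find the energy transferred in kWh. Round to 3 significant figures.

Rearranging P = W/t for W: W = P·t.
P = 84.0 hp = 62639 W; t = 0.762 s.
W = 47731 J  (the unit combination reduces to kg·m²/s² = J)
47731 J × (1 kWh / 3.600×10^6 J) = 0.01326 kWh

0.0133 kWh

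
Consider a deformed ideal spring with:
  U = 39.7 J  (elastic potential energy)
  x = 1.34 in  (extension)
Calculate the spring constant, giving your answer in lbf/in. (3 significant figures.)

Rearranging U = ½k·x² for k: k = 2U/x².
U = 39.7 J; x = 1.34 in = 0.03404 m.
k = 68540 N/m
68540 N/m × (1 lbf/in / 175.1 N/m) = 391.4 lbf/in

391 lbf/in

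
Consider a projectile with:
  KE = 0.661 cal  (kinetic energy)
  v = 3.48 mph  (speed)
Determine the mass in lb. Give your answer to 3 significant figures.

5.04 lb

Solving KE = ½mv² for m: m = 2·KE/v².
KE = 0.661 cal = 2.766 J; v = 3.48 mph = 1.556 m/s.
m = 2.285 kg
2.285 kg × (1 lb / 0.4536 kg) = 5.039 lb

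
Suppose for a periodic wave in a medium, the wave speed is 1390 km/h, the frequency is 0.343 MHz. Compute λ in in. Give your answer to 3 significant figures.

0.0443 in

Solving v = f·λ for λ: λ = v/f.
v = 1390 km/h = 386.1 m/s; f = 0.343 MHz = 3.430×10^5 Hz.
λ = 0.001126 m
0.001126 m × (1 in / 0.02540 m) = 0.04432 in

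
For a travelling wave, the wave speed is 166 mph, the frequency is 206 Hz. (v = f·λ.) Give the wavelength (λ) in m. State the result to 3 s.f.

Rearranging v = f·λ for λ: λ = v/f.
v = 166 mph = 74.21 m/s; f = 206 Hz.
λ = 0.3602 m

0.360 m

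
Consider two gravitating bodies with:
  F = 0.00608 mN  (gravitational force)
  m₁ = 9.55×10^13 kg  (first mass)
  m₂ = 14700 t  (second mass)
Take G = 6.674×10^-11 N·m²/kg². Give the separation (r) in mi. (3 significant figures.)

77100 mi

Rearranging: r = √(G·m₁m₂/F).
F = 0.00608 mN = 6.080×10^-6 N; m₁ = 9.55×10^13 kg; m₂ = 14700 t = 1.470×10^7 kg; G = 6.674×10^-11 N·m²/kg².
r = 1.241×10^8 m
1.241×10^8 m × (1 mi / 1609 m) = 77135 mi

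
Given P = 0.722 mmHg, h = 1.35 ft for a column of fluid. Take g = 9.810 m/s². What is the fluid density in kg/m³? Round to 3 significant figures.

23.8 kg/m³

Rearranging: ρ = P/(g·h).
P = 0.722 mmHg = 96.26 Pa; h = 1.35 ft = 0.4115 m; g = 9.810 m/s².
ρ = 23.85 kg/m³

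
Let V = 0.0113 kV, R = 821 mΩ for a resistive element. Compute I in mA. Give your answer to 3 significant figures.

13800 mA

Solving V = I·R for I: I = V/R.
V = 0.0113 kV = 11.30 V; R = 821 mΩ = 0.8210 Ω.
I = 13.76 A
13.76 A × (1 mA / 0.001000 A) = 13764 mA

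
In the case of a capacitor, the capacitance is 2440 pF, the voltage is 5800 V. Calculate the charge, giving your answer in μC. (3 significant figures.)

14.2 μC

Solving C = Q/V for Q: Q = CV.
C = 2440 pF = 2.440×10^-9 F; V = 5800 V.
Q = 1.415×10^-5 C
1.415×10^-5 C × (1 μC / 1.000×10^-6 C) = 14.15 μC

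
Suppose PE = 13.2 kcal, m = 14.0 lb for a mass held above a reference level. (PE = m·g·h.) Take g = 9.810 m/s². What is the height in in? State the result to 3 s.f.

Rearranging PE = m·g·h for h: h = PE/(m·g).
PE = 13.2 kcal = 55229 J; m = 14.0 lb = 6.350 kg; g = 9.810 m/s².
h = 886.5 m
886.5 m × (1 in / 0.02540 m) = 34904 in

34900 in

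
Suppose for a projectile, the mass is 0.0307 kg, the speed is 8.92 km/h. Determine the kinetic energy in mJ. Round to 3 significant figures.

94.2 mJ

KE is given directly by: KE = ½mv².
m = 0.0307 kg; v = 8.92 km/h = 2.478 m/s.
KE = 0.09424 J
0.09424 J × (1 mJ / 0.001000 J) = 94.24 mJ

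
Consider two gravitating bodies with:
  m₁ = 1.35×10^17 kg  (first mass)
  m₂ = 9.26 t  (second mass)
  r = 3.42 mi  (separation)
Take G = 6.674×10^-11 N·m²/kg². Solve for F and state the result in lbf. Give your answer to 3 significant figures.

Directly: F = Gm₁m₂/r².
m₁ = 1.35×10^17 kg; m₂ = 9.26 t = 9260 kg; r = 3.42 mi = 5504 m; G = 6.674×10^-11 N·m²/kg².
F = 2754 N
2754 N × (1 lbf / 4.448 N) = 619.1 lbf

619 lbf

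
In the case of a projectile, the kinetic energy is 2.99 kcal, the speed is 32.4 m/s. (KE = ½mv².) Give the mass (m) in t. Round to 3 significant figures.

Rearranging KE = ½mv² for m: m = 2·KE/v².
KE = 2.99 kcal = 12510 J; v = 32.4 m/s.
m = 23.83 kg
23.83 kg × (1 t / 1000 kg) = 0.02383 t

0.0238 t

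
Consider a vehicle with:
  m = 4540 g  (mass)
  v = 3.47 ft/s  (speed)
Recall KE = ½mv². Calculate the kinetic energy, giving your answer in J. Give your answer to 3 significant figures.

Directly: KE = ½mv².
m = 4540 g = 4.540 kg; v = 3.47 ft/s = 1.058 m/s.
KE = 2.539 J

2.54 J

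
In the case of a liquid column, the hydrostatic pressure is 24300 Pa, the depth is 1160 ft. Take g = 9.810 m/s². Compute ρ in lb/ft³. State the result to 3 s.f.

Solving P = ρ·g·h for ρ: ρ = P/(g·h).
P = 24300 Pa; h = 1160 ft = 353.6 m; g = 9.810 m/s².
ρ = 7.006 kg/m³
7.006 kg/m³ × (1 lb/ft³ / 16.02 kg/m³) = 0.4374 lb/ft³

0.437 lb/ft³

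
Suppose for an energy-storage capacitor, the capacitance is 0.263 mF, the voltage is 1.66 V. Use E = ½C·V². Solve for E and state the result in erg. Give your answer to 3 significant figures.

3620 erg

Directly: E = ½CV².
C = 0.263 mF = 2.630×10^-4 F; V = 1.66 V.
E = 3.624×10^-4 J
3.624×10^-4 J × (1 erg / 1.000×10^-7 J) = 3624 erg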